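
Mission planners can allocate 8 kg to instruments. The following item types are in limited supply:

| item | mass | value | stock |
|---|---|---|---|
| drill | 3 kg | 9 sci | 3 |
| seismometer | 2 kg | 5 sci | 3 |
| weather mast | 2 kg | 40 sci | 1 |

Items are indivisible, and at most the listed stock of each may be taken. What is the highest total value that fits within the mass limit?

Best selections within mass 8 and stock limits:
- 2×drill + 1×weather mast: mass 8, value 58
- 3×seismometer + 1×weather mast: mass 8, value 55
- 1×drill + 1×seismometer + 1×weather mast: mass 7, value 54
- 2×seismometer + 1×weather mast: mass 6, value 50
Best: 58 sci.

58 sci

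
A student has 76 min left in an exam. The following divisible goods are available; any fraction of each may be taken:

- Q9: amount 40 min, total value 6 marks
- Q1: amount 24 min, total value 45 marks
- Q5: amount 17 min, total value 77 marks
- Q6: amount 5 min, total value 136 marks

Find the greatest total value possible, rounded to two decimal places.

262.50

Take in order of value per unit:
- Q6 (136/5 per unit): all 5 → value 136, running total 136.00
- Q5 (77/17 per unit): all 17 → value 77, running total 213.00
- Q1 (45/24 per unit): all 24 → value 45, running total 258.00
- Q9 (6/40 per unit): 30 of 40 → value 30×6/40 = 4.5000, running total 262.50
Total 262.50.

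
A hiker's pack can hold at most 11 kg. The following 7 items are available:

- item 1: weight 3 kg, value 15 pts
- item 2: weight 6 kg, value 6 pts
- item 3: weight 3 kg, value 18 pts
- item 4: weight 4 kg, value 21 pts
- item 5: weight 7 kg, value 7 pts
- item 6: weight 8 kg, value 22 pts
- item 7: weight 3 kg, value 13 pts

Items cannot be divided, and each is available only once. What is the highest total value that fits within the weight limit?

This is a 0/1 knapsack; check combinations near the capacity.
- item 1+item 3+item 4: weight 3+3+4=10, value 15+18+21=54
- item 3+item 4+item 7: weight 3+4+3=10, value 18+21+13=52
- item 1+item 4+item 7: weight 3+4+3=10, value 15+21+13=49
Best: 54 pts.

54 pts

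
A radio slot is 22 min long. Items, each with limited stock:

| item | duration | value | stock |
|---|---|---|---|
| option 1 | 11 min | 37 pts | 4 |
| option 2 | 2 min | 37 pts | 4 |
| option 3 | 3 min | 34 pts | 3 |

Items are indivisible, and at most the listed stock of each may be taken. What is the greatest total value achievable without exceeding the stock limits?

Top feasible selections:
- 4×option 2 + 3×option 3: duration 17, value 250
- 1×option 1 + 4×option 2 + 1×option 3: duration 22, value 219
- 4×option 2 + 2×option 3: duration 14, value 216
Best: 250 pts.

250 pts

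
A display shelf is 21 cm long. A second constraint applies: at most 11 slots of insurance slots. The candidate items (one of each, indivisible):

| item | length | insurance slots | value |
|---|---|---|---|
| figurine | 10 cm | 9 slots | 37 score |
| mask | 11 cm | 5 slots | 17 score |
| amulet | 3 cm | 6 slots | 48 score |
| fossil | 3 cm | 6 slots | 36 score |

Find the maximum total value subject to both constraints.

65 score

Feasible sets respecting both limits:
- mask+amulet: length 14, insurance slots 11, value 65
- mask+fossil: length 14, insurance slots 11, value 53
- amulet: length 3, insurance slots 6, value 48
- figurine: length 10, insurance slots 9, value 37
Best: 65 score.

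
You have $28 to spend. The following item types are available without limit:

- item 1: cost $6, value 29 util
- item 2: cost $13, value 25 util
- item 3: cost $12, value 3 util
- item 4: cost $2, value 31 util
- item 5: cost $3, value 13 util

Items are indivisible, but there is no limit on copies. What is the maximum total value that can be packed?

434 util

Best value-per-unit is item 4 at 31/2, and filling with it alone uses cost 14×2=28. No mix of the others beats 14×31 = 434.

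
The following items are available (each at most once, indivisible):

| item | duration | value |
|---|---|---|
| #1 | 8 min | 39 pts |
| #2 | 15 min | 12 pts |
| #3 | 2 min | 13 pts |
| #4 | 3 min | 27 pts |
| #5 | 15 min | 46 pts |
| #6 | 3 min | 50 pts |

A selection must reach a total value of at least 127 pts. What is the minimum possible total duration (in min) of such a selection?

Subsets with value ≥ 127, sorted by total duration:
- #1+#3+#4+#6: duration 16, value 129
- #3+#4+#5+#6: duration 23, value 136
Minimum duration: 16 min.

16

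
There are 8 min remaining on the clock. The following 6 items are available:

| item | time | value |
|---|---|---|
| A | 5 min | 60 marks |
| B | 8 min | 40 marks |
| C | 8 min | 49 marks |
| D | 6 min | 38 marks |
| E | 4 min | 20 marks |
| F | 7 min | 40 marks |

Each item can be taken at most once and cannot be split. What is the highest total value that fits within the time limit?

This is a 0/1 knapsack; check combinations near the capacity.
- A: time 5, value 60
- C: time 8, value 49
- F: time 7, value 40
Best: 60 marks.

60 marks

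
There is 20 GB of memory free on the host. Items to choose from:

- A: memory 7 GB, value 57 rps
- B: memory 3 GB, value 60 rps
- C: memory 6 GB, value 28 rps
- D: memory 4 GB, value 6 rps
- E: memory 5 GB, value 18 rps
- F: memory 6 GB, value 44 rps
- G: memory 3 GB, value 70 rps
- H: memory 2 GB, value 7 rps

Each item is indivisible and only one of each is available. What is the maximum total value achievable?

231 rps

This is a 0/1 knapsack; check combinations near the capacity.
- A+B+F+G: memory 7+3+6+3=19, value 57+60+44+70=231
- A+B+C+G: memory 7+3+6+3=19, value 57+60+28+70=215
- A+B+E+G+H: memory 7+3+5+3+2=20, value 57+60+18+70+7=212
- B+C+F+G+H: memory 3+6+6+3+2=20, value 60+28+44+70+7=209
- A+B+E+G: memory 7+3+5+3=18, value 57+60+18+70=205
Best: 231 rps.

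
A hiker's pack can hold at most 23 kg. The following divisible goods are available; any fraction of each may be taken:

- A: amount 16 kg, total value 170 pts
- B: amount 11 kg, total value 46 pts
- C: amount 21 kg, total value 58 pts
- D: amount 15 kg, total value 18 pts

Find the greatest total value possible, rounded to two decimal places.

Take in order of value per unit:
- A (170/16 per unit): all 16 → value 170, running total 170.00
- B (46/11 per unit): 7 of 11 → value 7×46/11 = 29.2727, running total 199.27
Total 199.27.

199.27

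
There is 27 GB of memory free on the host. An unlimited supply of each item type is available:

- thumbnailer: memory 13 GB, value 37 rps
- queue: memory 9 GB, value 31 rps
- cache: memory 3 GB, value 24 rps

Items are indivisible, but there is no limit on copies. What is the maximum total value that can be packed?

216 rps

Best value-per-unit is cache at 24/3, and filling with it alone uses memory 9×3=27. No mix of the others beats 9×24 = 216.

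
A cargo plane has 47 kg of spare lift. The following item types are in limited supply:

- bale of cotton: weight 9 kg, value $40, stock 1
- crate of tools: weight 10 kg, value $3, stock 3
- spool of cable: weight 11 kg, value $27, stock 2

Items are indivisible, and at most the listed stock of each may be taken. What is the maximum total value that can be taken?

Best selections within weight 47 and stock limits:
- 1×bale of cotton + 1×crate of tools + 2×spool of cable: weight 41, value 97
- 1×bale of cotton + 2×spool of cable: weight 31, value 94
- 1×bale of cotton + 2×crate of tools + 1×spool of cable: weight 40, value 73
- 1×bale of cotton + 1×crate of tools + 1×spool of cable: weight 30, value 70
Best: $97.

$97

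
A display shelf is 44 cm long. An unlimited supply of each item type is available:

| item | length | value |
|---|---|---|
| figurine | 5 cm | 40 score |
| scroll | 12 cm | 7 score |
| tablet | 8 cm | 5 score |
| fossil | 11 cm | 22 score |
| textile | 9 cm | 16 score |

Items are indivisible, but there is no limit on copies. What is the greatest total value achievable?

320 score

Best value-per-unit is figurine at 40/5, and filling with it alone uses length 8×5=40. No mix of the others beats 8×40 = 320.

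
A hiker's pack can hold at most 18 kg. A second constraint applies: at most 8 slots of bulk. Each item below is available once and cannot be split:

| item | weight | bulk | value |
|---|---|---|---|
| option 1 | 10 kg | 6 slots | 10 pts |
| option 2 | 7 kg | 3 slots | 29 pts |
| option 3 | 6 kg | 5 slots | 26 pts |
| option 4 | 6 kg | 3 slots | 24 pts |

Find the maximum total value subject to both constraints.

55 pts

Feasible sets respecting both limits:
- option 2+option 3: weight 13, bulk 8, value 55
- option 2+option 4: weight 13, bulk 6, value 53
- option 3+option 4: weight 12, bulk 8, value 50
- option 2: weight 7, bulk 3, value 29
Best: 55 pts.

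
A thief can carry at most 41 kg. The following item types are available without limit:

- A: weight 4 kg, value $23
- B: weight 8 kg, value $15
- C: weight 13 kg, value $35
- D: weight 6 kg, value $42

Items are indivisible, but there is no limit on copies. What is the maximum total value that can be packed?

$275

Best value-per-unit is D at 42/6; filling with it alone gives 6×42 = 252.
Optimal mix: 1×A + 6×D → weight 40, value 275.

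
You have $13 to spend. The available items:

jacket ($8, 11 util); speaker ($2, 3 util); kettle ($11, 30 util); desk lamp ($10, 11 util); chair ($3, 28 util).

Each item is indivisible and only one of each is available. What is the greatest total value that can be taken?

Check high-value combinations within $13:
- jacket+speaker+chair: cost 8+2+3=13, value 11+3+28=42
- jacket+chair: cost 8+3=11, value 11+28=39
- desk lamp+chair: cost 10+3=13, value 11+28=39
- speaker+kettle: cost 2+11=13, value 3+30=33
Best: 42 util.

42 util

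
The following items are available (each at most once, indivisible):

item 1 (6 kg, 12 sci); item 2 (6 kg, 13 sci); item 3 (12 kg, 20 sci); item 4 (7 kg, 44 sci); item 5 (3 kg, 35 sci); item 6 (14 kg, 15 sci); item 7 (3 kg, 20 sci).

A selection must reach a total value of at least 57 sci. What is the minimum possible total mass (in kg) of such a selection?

10

Subsets with value ≥ 57, sorted by total mass:
- item 4+item 5: mass 10, value 79
- item 4+item 7: mass 10, value 64
Minimum mass: 10 kg.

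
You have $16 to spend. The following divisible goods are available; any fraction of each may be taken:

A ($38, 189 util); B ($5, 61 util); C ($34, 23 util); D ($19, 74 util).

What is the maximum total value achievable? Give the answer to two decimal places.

115.71

Take in order of value per unit:
- B (61/5 per unit): all 5 → value 61, running total 61.00
- A (189/38 per unit): 11 of 38 → value 11×189/38 = 54.7105, running total 115.71
Total 115.71.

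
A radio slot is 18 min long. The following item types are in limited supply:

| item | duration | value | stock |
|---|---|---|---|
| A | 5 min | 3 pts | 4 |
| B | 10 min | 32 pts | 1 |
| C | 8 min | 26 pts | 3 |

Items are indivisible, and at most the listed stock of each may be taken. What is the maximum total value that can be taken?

58 pts

Top feasible selections:
- 1×B + 1×C: duration 18, value 58
- 2×C: duration 16, value 52
Best: 58 pts.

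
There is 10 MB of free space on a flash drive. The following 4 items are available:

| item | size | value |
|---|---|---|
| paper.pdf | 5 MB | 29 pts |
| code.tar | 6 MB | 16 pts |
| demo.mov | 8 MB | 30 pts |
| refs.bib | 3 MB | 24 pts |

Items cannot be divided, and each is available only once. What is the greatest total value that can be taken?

This is a 0/1 knapsack; check combinations near the capacity.
- paper.pdf+refs.bib: size 5+3=8, value 29+24=53
- code.tar+refs.bib: size 6+3=9, value 16+24=40
- demo.mov: size 8, value 30
- paper.pdf: size 5, value 29
Best: 53 pts.

53 pts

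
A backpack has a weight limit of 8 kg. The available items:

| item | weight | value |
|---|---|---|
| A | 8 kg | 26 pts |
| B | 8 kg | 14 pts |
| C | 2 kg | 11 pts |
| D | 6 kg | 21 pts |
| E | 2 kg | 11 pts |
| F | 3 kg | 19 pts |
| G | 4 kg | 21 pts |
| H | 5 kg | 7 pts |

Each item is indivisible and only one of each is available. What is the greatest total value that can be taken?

43 pts

This is a 0/1 knapsack; check combinations near the capacity.
- C+E+G: weight 2+2+4=8, value 11+11+21=43
- C+E+F: weight 2+2+3=7, value 11+11+19=41
- F+G: weight 3+4=7, value 19+21=40
Best: 43 pts.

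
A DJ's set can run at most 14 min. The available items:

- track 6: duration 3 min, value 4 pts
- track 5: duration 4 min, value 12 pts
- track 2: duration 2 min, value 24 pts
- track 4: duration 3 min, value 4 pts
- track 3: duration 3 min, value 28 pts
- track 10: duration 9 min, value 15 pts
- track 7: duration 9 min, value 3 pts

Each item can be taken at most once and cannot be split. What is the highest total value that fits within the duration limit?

This is a 0/1 knapsack; check combinations near the capacity.
- track 6+track 5+track 2+track 3: duration 3+4+2+3=12, value 4+12+24+28=68
- track 5+track 2+track 4+track 3: duration 4+2+3+3=12, value 12+24+4+28=68
- track 2+track 3+track 10: duration 2+3+9=14, value 24+28+15=67
- track 5+track 2+track 3: duration 4+2+3=9, value 12+24+28=64
- track 6+track 2+track 4+track 3: duration 3+2+3+3=11, value 4+24+4+28=60
Best: 68 pts.

68 pts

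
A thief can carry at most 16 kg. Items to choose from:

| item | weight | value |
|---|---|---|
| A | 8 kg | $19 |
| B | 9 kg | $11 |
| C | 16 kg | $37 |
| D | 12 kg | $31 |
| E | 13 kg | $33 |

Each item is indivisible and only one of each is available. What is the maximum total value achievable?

This is a 0/1 knapsack; check combinations near the capacity.
- C: weight 16, value 37
- E: weight 13, value 33
- D: weight 12, value 31
- A: weight 8, value 19
Best: $37.

$37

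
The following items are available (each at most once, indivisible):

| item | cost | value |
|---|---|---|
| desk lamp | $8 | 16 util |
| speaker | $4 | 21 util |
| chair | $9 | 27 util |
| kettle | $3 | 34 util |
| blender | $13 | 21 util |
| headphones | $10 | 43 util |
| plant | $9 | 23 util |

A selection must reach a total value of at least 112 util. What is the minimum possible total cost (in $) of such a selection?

25

Subsets with value ≥ 112, sorted by total cost:
- desk lamp+speaker+kettle+headphones: cost 25, value 114
- speaker+chair+kettle+headphones: cost 26, value 125
- speaker+kettle+headphones+plant: cost 26, value 121
- desk lamp+chair+kettle+headphones: cost 30, value 120
Minimum cost: 25 $.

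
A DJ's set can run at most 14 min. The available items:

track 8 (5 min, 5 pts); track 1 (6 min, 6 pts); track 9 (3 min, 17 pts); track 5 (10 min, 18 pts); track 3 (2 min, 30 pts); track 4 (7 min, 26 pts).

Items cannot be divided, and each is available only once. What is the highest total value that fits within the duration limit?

This is a 0/1 knapsack; check combinations near the capacity.
- track 9+track 3+track 4: duration 3+2+7=12, value 17+30+26=73
- track 8+track 3+track 4: duration 5+2+7=14, value 5+30+26=61
- track 3+track 4: duration 2+7=9, value 30+26=56
- track 1+track 9+track 3: duration 6+3+2=11, value 6+17+30=53
Best: 73 pts.

73 pts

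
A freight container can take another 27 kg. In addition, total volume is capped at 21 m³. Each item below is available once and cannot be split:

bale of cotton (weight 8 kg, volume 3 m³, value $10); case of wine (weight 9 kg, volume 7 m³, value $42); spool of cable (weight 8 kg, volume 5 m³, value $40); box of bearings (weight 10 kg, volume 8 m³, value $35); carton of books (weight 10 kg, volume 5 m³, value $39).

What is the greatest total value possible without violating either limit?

Feasible sets respecting both limits:
- case of wine+spool of cable+carton of books: weight 27, volume 17, value 121
- case of wine+spool of cable+box of bearings: weight 27, volume 20, value 117
- bale of cotton+case of wine+spool of cable: weight 25, volume 15, value 92
- bale of cotton+case of wine+carton of books: weight 27, volume 15, value 91
Best: $121.

$121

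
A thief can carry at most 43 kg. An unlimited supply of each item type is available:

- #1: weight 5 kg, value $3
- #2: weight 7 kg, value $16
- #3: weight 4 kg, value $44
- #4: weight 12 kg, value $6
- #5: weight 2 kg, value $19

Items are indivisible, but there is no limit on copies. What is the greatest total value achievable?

$459

Best value-per-unit is #3 at 44/4; filling with it alone gives 10×44 = 440.
Optimal mix: 10×#3 + 1×#5 → weight 42, value 459.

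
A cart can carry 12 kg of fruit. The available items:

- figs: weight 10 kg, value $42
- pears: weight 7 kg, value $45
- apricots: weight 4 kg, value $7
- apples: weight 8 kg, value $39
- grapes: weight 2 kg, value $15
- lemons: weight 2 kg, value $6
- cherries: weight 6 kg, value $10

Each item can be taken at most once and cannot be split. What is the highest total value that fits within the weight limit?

Check high-value combinations within 12 kg:
- pears+grapes+lemons: weight 7+2+2=11, value 45+15+6=66
- pears+grapes: weight 7+2=9, value 45+15=60
- apples+grapes+lemons: weight 8+2+2=12, value 39+15+6=60
- figs+grapes: weight 10+2=12, value 42+15=57
- apples+grapes: weight 8+2=10, value 39+15=54
Best: $66.

$66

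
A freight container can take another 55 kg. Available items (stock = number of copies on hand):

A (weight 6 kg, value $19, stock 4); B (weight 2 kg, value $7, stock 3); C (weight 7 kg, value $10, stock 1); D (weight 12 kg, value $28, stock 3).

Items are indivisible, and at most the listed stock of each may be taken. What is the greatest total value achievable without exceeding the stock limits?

Best selections within weight 55 and stock limits:
- 4×A + 3×B + 2×D: weight 54, value 153
- 4×A + 2×B + 2×D: weight 52, value 146
Best: $153.

$153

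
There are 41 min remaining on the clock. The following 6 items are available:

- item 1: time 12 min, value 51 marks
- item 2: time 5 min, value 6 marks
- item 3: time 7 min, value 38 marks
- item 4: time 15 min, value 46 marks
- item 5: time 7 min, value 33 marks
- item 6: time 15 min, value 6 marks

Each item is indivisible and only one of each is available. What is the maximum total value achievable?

This is a 0/1 knapsack; check combinations near the capacity.
- item 1+item 3+item 4+item 5: time 12+7+15+7=41, value 51+38+46+33=168
- item 1+item 2+item 3+item 4: time 12+5+7+15=39, value 51+6+38+46=141
- item 1+item 2+item 4+item 5: time 12+5+15+7=39, value 51+6+46+33=136
Best: 168 marks.

168 marks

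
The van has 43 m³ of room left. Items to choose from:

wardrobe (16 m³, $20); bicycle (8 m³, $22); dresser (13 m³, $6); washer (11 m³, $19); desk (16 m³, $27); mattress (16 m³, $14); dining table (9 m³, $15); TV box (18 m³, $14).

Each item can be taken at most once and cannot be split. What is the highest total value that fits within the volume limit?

This is a 0/1 knapsack; check combinations near the capacity.
- wardrobe+bicycle+desk: volume 16+8+16=40, value 20+22+27=69
- bicycle+washer+desk: volume 8+11+16=35, value 22+19+27=68
- wardrobe+washer+desk: volume 16+11+16=43, value 20+19+27=66
- bicycle+desk+dining table: volume 8+16+9=33, value 22+27+15=64
Best: $69.

$69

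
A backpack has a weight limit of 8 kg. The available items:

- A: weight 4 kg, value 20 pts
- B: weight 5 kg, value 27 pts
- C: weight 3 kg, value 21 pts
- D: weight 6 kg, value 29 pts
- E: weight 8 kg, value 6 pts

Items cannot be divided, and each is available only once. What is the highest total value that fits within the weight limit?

This is a 0/1 knapsack; check combinations near the capacity.
- B+C: weight 5+3=8, value 27+21=48
- A+C: weight 4+3=7, value 20+21=41
- D: weight 6, value 29
- B: weight 5, value 27
Best: 48 pts.

48 pts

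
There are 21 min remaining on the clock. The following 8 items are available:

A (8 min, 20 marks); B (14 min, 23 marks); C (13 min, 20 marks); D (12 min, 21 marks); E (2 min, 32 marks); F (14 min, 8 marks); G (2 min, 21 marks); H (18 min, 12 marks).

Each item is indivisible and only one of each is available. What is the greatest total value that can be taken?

76 marks

Check high-value combinations within 21 min:
- B+E+G: time 14+2+2=18, value 23+32+21=76
- D+E+G: time 12+2+2=16, value 21+32+21=74
- A+E+G: time 8+2+2=12, value 20+32+21=73
- C+E+G: time 13+2+2=17, value 20+32+21=73
- E+F+G: time 2+14+2=18, value 32+8+21=61
Best: 76 marks.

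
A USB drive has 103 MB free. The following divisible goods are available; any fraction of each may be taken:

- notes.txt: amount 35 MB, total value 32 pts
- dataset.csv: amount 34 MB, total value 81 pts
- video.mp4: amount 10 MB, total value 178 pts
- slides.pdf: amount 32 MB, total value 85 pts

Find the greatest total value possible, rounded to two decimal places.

368.69

Take in order of value per unit:
- video.mp4 (178/10 per unit): all 10 → value 178, running total 178.00
- slides.pdf (85/32 per unit): all 32 → value 85, running total 263.00
- dataset.csv (81/34 per unit): all 34 → value 81, running total 344.00
- notes.txt (32/35 per unit): 27 of 35 → value 27×32/35 = 24.6857, running total 368.69
Total 368.69.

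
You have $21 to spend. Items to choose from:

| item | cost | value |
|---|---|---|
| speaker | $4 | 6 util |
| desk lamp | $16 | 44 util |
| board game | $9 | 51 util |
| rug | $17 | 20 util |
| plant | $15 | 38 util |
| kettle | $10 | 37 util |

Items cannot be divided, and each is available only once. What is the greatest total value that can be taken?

Check high-value combinations within $21:
- board game+kettle: cost 9+10=19, value 51+37=88
- speaker+board game: cost 4+9=13, value 6+51=57
- board game: cost 9, value 51
- speaker+desk lamp: cost 4+16=20, value 6+44=50
Best: 88 util.

88 util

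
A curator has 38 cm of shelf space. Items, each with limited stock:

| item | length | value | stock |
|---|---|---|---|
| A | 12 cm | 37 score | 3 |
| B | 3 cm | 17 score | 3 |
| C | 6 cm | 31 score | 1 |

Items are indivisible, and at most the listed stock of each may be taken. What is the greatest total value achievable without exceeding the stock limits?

Best selections within length 38 and stock limits:
- 2×A + 2×B + 1×C: length 36, value 139
- 2×A + 3×B: length 33, value 125
- 2×A + 1×B + 1×C: length 33, value 122
- 1×A + 3×B + 1×C: length 27, value 119
Best: 139 score.

139 score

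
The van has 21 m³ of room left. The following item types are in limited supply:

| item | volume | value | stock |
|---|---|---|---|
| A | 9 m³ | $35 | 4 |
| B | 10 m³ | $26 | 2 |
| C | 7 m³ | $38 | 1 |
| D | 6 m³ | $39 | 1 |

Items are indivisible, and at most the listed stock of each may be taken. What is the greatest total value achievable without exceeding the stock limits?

$77

Top feasible selections:
- 1×C + 1×D: volume 13, value 77
- 1×A + 1×D: volume 15, value 74
Best: $77.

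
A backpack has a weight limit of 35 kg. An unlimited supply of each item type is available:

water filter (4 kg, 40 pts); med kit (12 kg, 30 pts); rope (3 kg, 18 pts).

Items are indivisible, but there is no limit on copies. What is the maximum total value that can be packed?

Best value-per-unit is water filter at 40/4; filling with it alone gives 8×40 = 320.
Optimal mix: 8×water filter + 1×rope → weight 35, value 338.

338 pts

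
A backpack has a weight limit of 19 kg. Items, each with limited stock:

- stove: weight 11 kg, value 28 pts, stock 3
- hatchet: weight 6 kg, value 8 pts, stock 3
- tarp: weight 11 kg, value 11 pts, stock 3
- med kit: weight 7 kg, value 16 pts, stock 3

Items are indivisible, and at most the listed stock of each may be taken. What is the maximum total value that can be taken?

Best selections within weight 19 and stock limits:
- 1×stove + 1×med kit: weight 18, value 44
- 1×stove + 1×hatchet: weight 17, value 36
Best: 44 pts.

44 pts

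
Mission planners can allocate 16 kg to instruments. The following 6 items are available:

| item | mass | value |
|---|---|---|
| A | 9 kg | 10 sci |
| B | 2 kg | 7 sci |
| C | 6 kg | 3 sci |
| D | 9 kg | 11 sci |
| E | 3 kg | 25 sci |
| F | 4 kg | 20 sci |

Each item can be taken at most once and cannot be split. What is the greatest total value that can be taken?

56 sci

Check high-value combinations within 16 kg:
- D+E+F: mass 9+3+4=16, value 11+25+20=56
- B+C+E+F: mass 2+6+3+4=15, value 7+3+25+20=55
- A+E+F: mass 9+3+4=16, value 10+25+20=55
- B+E+F: mass 2+3+4=9, value 7+25+20=52
- C+E+F: mass 6+3+4=13, value 3+25+20=48
Best: 56 sci.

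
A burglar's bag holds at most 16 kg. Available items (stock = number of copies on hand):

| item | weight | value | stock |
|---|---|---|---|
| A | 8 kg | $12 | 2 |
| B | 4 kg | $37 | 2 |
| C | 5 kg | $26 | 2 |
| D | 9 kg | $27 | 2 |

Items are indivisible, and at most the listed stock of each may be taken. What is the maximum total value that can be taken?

Best selections within weight 16 and stock limits:
- 2×B + 1×C: weight 13, value 100
- 1×B + 2×C: weight 14, value 89
Best: $100.

$100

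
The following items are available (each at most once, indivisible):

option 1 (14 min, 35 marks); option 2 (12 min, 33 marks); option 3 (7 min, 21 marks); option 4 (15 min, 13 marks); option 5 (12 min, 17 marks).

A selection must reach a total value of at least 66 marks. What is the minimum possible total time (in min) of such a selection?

Subsets with value ≥ 66, sorted by total time:
- option 1+option 2: time 26, value 68
- option 2+option 3+option 5: time 31, value 71
- option 1+option 2+option 3: time 33, value 89
Minimum time: 26 min.

26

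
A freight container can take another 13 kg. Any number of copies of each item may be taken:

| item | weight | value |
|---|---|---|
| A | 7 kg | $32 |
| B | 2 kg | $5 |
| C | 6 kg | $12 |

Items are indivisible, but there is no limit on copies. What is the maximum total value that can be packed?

Best value-per-unit is A at 32/7; filling with it alone gives 1×32 = 32.
Optimal mix: 1×A + 3×B → weight 13, value 47.

$47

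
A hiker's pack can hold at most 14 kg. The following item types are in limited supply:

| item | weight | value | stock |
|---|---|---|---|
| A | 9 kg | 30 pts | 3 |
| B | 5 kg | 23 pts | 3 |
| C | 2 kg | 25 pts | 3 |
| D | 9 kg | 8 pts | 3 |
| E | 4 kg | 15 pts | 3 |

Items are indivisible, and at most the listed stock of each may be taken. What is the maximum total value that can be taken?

Top feasible selections:
- 3×C + 2×E: weight 14, value 105
- 1×B + 3×C: weight 11, value 98
- 2×B + 2×C: weight 14, value 96
Best: 105 pts.

105 pts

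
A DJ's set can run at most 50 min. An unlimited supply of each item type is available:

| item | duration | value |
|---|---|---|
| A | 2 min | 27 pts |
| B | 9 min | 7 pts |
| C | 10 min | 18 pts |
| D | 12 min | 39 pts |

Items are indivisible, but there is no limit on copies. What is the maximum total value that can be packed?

675 pts

Best value-per-unit is A at 27/2, and filling with it alone uses duration 25×2=50. No mix of the others beats 25×27 = 675.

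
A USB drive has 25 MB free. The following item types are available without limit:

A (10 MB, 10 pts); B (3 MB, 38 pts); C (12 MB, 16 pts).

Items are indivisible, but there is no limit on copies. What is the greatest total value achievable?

304 pts

Best value-per-unit is B at 38/3, and filling with it alone uses size 8×3=24. No mix of the others beats 8×38 = 304.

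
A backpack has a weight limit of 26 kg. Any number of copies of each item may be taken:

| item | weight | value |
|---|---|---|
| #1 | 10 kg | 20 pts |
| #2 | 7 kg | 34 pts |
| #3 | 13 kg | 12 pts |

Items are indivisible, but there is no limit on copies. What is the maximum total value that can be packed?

Best value-per-unit is #2 at 34/7, and filling with it alone uses weight 3×7=21. No mix of the others beats 3×34 = 102.

102 pts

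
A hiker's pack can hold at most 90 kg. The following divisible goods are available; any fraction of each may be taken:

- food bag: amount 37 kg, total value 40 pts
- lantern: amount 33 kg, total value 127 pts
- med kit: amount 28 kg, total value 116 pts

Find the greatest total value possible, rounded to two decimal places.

Take in order of value per unit:
- med kit (116/28 per unit): all 28 → value 116, running total 116.00
- lantern (127/33 per unit): all 33 → value 127, running total 243.00
- food bag (40/37 per unit): 29 of 37 → value 29×40/37 = 31.3514, running total 274.35
Total 274.35.

274.35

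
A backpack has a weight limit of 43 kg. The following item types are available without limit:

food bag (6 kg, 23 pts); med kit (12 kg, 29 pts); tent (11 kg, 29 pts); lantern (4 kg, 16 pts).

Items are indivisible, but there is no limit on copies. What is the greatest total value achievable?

Best value-per-unit is lantern at 16/4; filling with it alone gives 10×16 = 160.
Optimal mix: 1×food bag + 9×lantern → weight 42, value 167.

167 pts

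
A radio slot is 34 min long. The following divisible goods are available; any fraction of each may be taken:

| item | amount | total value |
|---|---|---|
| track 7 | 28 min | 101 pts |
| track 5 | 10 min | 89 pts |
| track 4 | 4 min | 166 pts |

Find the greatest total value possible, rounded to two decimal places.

327.14

Take in order of value per unit:
- track 4 (166/4 per unit): all 4 → value 166, running total 166.00
- track 5 (89/10 per unit): all 10 → value 89, running total 255.00
- track 7 (101/28 per unit): 20 of 28 → value 20×101/28 = 72.1429, running total 327.14
Total 327.14.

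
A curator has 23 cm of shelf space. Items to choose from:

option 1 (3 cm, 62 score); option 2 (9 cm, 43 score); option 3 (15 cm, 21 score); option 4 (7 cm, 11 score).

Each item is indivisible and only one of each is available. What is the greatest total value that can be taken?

116 score

Check high-value combinations within 23 cm:
- option 1+option 2+option 4: length 3+9+7=19, value 62+43+11=116
- option 1+option 2: length 3+9=12, value 62+43=105
- option 1+option 3: length 3+15=18, value 62+21=83
Best: 116 score.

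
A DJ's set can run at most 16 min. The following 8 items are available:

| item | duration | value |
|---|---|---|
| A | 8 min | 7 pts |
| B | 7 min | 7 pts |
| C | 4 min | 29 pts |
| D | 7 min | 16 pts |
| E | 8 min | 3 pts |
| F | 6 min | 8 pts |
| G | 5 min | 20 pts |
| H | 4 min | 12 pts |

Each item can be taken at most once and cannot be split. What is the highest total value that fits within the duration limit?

65 pts

Check high-value combinations within 16 min:
- C+D+G: duration 4+7+5=16, value 29+16+20=65
- C+G+H: duration 4+5+4=13, value 29+20+12=61
- C+F+G: duration 4+6+5=15, value 29+8+20=57
- C+D+H: duration 4+7+4=15, value 29+16+12=57
Best: 65 pts.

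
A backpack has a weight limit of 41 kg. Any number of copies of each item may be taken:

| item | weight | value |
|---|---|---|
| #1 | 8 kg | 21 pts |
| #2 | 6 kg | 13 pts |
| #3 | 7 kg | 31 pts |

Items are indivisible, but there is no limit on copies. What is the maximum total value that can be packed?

168 pts

Best value-per-unit is #3 at 31/7; filling with it alone gives 5×31 = 155.
Optimal mix: 1×#2 + 5×#3 → weight 41, value 168.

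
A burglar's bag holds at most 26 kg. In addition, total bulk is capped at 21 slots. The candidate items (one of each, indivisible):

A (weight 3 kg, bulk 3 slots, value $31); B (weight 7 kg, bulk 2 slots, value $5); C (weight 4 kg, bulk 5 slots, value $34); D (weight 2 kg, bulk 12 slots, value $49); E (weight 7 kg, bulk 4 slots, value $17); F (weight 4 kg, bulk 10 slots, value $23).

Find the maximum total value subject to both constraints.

$114

Feasible sets respecting both limits:
- A+C+D: weight 9, bulk 20, value 114
- A+B+D+E: weight 19, bulk 21, value 102
- C+D+E: weight 13, bulk 21, value 100
Best: $114.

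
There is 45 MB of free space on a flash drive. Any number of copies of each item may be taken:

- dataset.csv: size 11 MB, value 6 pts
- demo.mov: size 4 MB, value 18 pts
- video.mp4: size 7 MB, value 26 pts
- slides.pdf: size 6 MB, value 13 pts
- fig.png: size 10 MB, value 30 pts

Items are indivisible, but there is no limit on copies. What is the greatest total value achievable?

198 pts

Best value-per-unit is demo.mov at 18/4, and filling with it alone uses size 11×4=44. No mix of the others beats 11×18 = 198.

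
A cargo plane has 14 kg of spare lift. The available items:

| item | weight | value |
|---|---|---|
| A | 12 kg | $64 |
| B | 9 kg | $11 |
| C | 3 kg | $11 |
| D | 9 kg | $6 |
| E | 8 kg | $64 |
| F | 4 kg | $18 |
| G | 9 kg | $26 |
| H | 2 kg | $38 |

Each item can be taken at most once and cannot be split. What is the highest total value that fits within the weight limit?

Check high-value combinations within 14 kg:
- E+F+H: weight 8+4+2=14, value 64+18+38=120
- C+E+H: weight 3+8+2=13, value 11+64+38=113
- E+H: weight 8+2=10, value 64+38=102
- A+H: weight 12+2=14, value 64+38=102
- E+F: weight 8+4=12, value 64+18=82
Best: $120.

$120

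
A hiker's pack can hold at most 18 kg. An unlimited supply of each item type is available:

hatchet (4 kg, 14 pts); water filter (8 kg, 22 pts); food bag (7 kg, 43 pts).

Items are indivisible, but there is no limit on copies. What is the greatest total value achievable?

100 pts

Best value-per-unit is food bag at 43/7; filling with it alone gives 2×43 = 86.
Optimal mix: 1×hatchet + 2×food bag → weight 18, value 100.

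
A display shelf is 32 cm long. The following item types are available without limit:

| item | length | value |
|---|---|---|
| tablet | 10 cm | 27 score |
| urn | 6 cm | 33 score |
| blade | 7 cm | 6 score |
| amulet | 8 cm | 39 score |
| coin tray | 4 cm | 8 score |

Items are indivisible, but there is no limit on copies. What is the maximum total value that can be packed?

171 score

Best value-per-unit is urn at 33/6; filling with it alone gives 5×33 = 165.
Optimal mix: 4×urn + 1×amulet → length 32, value 171.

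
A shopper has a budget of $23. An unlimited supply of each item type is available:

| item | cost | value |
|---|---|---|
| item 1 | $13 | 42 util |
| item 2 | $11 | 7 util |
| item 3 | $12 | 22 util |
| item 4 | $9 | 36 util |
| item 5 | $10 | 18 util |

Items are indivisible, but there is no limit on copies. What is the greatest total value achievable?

Best value-per-unit is item 4 at 36/9; filling with it alone gives 2×36 = 72.
Optimal mix: 1×item 1 + 1×item 4 → cost 22, value 78.

78 util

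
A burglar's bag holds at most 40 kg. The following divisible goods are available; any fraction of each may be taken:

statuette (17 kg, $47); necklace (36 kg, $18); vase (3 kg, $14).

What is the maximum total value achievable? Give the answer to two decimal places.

Take in order of value per unit:
- vase (14/3 per unit): all 3 → value 14, running total 14.00
- statuette (47/17 per unit): all 17 → value 47, running total 61.00
- necklace (18/36 per unit): 20 of 36 → value 20×18/36 = 10.0000, running total 71.00
Total 71.00.

71.00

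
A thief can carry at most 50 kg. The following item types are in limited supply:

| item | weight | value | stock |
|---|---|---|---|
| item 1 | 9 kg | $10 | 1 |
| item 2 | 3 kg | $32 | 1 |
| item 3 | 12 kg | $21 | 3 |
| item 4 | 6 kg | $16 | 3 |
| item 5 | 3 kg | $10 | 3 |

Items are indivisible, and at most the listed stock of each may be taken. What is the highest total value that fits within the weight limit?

Best selections within weight 50 and stock limits:
- 1×item 2 + 2×item 3 + 2×item 4 + 3×item 5: weight 48, value 136
- 1×item 2 + 2×item 3 + 3×item 4 + 1×item 5: weight 48, value 132
Best: $136.

$136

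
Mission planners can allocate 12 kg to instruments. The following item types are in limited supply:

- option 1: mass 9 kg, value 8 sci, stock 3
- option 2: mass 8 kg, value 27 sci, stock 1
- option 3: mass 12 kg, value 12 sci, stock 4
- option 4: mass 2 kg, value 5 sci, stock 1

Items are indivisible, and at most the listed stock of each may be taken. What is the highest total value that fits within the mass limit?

32 sci

Best selections within mass 12 and stock limits:
- 1×option 2 + 1×option 4: mass 10, value 32
- 1×option 2: mass 8, value 27
Best: 32 sci.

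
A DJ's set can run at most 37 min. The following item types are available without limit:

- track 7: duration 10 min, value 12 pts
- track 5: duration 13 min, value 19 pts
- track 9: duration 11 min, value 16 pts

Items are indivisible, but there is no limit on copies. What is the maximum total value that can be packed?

54 pts

Best value-per-unit is track 5 at 19/13; filling with it alone gives 2×19 = 38.
Optimal mix: 2×track 5 + 1×track 9 → duration 37, value 54.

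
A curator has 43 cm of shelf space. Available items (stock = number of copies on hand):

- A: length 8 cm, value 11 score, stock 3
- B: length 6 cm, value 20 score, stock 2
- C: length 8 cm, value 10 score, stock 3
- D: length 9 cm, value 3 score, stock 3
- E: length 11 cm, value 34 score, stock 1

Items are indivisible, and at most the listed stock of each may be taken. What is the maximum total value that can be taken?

Top feasible selections:
- 2×A + 2×B + 1×E: length 39, value 96
- 1×A + 2×B + 1×C + 1×E: length 39, value 95
- 2×B + 2×C + 1×E: length 39, value 94
- 1×A + 2×B + 1×D + 1×E: length 40, value 88
Best: 96 score.

96 score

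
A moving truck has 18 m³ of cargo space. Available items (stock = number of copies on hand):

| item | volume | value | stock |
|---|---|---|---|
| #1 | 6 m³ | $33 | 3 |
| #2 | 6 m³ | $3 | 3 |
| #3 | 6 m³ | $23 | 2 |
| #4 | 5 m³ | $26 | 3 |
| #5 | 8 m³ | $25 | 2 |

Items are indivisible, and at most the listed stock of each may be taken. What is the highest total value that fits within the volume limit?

Best selections within volume 18 and stock limits:
- 3×#1: volume 18, value 99
- 2×#1 + 1×#4: volume 17, value 92
- 2×#1 + 1×#3: volume 18, value 89
Best: $99.

$99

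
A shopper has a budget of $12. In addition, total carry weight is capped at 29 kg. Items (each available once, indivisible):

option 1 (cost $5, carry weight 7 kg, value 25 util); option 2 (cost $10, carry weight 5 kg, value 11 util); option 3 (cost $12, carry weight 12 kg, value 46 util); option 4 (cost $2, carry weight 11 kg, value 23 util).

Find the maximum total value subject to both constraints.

Feasible sets respecting both limits:
- option 1+option 4: cost 7, carry weight 18, value 48
- option 3: cost 12, carry weight 12, value 46
- option 2+option 4: cost 12, carry weight 16, value 34
Best: 48 util.

48 util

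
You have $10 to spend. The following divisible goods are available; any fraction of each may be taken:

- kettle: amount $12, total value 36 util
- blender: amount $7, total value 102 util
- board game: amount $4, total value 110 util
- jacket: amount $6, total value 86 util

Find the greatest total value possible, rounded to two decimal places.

197.43

Take in order of value per unit:
- board game (110/4 per unit): all 4 → value 110, running total 110.00
- blender (102/7 per unit): 6 of 7 → value 6×102/7 = 87.4286, running total 197.43
Total 197.43.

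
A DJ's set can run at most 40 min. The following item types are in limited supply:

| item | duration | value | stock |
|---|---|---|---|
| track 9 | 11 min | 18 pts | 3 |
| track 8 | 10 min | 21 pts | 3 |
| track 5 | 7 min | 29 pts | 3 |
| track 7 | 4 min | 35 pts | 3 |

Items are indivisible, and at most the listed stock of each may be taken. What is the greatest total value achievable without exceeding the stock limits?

192 pts

Best selections within duration 40 and stock limits:
- 3×track 5 + 3×track 7: duration 33, value 192
- 1×track 8 + 2×track 5 + 3×track 7: duration 36, value 184
Best: 192 pts.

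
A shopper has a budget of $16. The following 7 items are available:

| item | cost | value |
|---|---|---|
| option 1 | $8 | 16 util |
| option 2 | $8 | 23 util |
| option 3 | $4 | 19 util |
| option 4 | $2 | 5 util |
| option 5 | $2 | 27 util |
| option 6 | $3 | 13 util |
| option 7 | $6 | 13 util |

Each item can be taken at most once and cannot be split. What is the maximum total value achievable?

74 util

Check high-value combinations within $16:
- option 2+option 3+option 4+option 5: cost 8+4+2+2=16, value 23+19+5+27=74
- option 3+option 5+option 6+option 7: cost 4+2+3+6=15, value 19+27+13+13=72
- option 2+option 3+option 5: cost 8+4+2=14, value 23+19+27=69
Best: 74 util.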